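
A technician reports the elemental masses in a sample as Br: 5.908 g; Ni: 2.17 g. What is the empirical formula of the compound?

Moles — Br: 5.908 / 79.90 = 0.07394 mol; Ni: 2.17 / 58.69 = 0.03697 mol
Ratios (÷ 0.03697): Br 2.000, Ni 1.000
≈ 2:1 → Br2Ni

Br2Ni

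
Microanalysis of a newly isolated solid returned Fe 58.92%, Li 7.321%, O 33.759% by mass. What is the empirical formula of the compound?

FeLiO2

Assume 100 g: 58.92 g Fe, 7.321 g Li, 33.759 g O.
n(Fe) = 58.92/55.85 = 1.055, n(Li) = 7.321/6.94 = 1.055, n(O) = 33.759/16.00 = 2.11
Smallest is Li at 1.055 mol; normalising gives Fe 1.000, Li 1.000, O 2.000
≈ 1:1:2 → FeLiO2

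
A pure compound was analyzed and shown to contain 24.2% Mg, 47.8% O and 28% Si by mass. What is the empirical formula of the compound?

MgO3Si

Assume 100 g: 24.2 g Mg, 47.8 g O, 28 g Si.
Moles — Mg: 24.2 / 24.31 = 0.9955 mol; O: 47.8 / 16.00 = 2.987 mol; Si: 28 / 28.09 = 0.9968 mol
Divide by the smallest (0.9955 mol Mg): Mg 1.000, O 3.001, Si 1.001
Ratio ≈ 1:3:1, so the empirical formula is MgO3Si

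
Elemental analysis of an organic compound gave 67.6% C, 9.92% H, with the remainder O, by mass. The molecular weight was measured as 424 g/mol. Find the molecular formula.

C24H42O6

Assume 100 g: 67.6 g C, 9.92 g H, 22.48 g O.
C: 67.6 g ÷ 12.01 g/mol = 5.629 mol
H: 9.92 g ÷ 1.008 g/mol = 9.841 mol
O: 22.48 g ÷ 16.00 g/mol = 1.405 mol
Divide by the smallest (1.405 mol O): C 4.006, H 7.004, O 1.000
→ C4H7O
Empirical-formula mass = 71.10 g/mol
n = 424 / 71.10 = 5.96 ≈ 6
Molecular formula = (C4H7O)×6 = C24H42O6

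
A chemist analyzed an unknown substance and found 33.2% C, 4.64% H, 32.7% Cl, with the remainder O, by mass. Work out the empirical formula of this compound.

Assume 100 g: 33.2 g C, 4.64 g H, 32.7 g Cl, 29.46 g O.
n(C) = 33.2/12.01 = 2.764, n(H) = 4.64/1.008 = 4.603, n(Cl) = 32.7/35.45 = 0.9224, n(O) = 29.46/16.00 = 1.841
Divide by the smallest (0.9224 mol Cl): C 2.997, H 4.990, Cl 1.000, O 1.996
≈ 3:5:1:2 → C3H5ClO2

C3H5ClO2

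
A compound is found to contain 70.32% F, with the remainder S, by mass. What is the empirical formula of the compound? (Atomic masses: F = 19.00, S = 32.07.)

Assume 100 g: 70.32 g F, 29.68 g S.
F: 70.32 g ÷ 19.00 g/mol = 3.701 mol
S: 29.68 g ÷ 32.07 g/mol = 0.9255 mol
Ratios (÷ 0.9255): F 3.999, S 1.000
Ratio ≈ 4:1, so the empirical formula is F4S

F4S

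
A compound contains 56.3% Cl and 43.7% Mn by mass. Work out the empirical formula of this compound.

Cl2Mn

Assume 100 g: 56.3 g Cl, 43.7 g Mn.
n(Cl) = 56.3/35.45 = 1.588, n(Mn) = 43.7/54.94 = 0.7954
Divide by the smallest (0.7954 mol Mn): Cl 1.997, Mn 1.000
Ratio ≈ 2:1, so the empirical formula is Cl2Mn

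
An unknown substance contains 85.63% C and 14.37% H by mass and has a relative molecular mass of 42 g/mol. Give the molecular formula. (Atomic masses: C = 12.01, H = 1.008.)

Assume 100 g: 85.63 g C, 14.37 g H.
n(C) = 85.63/12.01 = 7.13, n(H) = 14.37/1.008 = 14.26
Ratios (÷ 7.13): C 1.000, H 1.999
≈ 1:2 → CH2
Empirical-formula mass = 14.03 g/mol
n = 42 / 14.03 = 2.99 ≈ 3
Molecular formula = (CH2)×3 = C3H6

C3H6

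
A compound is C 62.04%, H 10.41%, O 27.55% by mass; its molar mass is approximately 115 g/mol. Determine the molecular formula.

C6H12O2

Assume 100 g: 62.04 g C, 10.41 g H, 27.55 g O.
n(C) = 62.04/12.01 = 5.166, n(H) = 10.41/1.008 = 10.33, n(O) = 27.55/16.00 = 1.722
Ratios (÷ 1.722): C 3.000, H 5.998, O 1.000
→ C3H6O
Empirical-formula mass = 58.08 g/mol
n = 115 / 58.08 = 1.98 ≈ 2
Molecular formula = (C3H6O)×2 = C6H12O2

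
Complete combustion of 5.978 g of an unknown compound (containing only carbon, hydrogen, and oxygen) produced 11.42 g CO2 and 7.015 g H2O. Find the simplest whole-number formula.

mol C = 11.42 / 44.01 = 0.2595; mass C = 0.2595 × 12.01 = 3.116 g
mol H = 2 × (7.015 / 18.02) = 0.7786; mass H = 0.7786 × 1.008 = 0.7848 g
mass O = 5.978 − (3.901) = 2.077 g → mol O = 0.1298
Ratios (÷ 0.1298): C 1.999, H 5.998, O 1.000
≈ 2:6:1 → C2H6O

C2H6O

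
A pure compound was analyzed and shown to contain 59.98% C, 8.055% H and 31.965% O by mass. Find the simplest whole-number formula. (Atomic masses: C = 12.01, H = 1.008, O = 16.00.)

C5H8O2

Assume 100 g: 59.98 g C, 8.055 g H, 31.965 g O.
n(C) = 59.98/12.01 = 4.994, n(H) = 8.055/1.008 = 7.991, n(O) = 31.965/16.00 = 1.998
Smallest is O at 1.998 mol; normalising gives C 2.500, H 4.000, O 1.000
Multiply by 2: C 5.00, H 8.00, O 2.00 → C5H8O2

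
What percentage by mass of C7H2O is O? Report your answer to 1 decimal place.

Molar mass = 7(12.01) + 2(1.008) + 1(16.00) = 102.086 g/mol
Mass of O per mole = 1 × 16.00 = 16.000 g
% O = 16.000 / 102.086 × 100 = 15.7%

15.7%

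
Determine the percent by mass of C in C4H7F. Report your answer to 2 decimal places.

64.83%

Molar mass = 4(12.01) + 7(1.008) + 1(19.00) = 74.096 g/mol
Mass of C per mole = 4 × 12.01 = 48.040 g
% C = 48.040 / 74.096 × 100 = 64.83%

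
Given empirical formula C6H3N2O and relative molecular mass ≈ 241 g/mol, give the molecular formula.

C12H6N4O2

Empirical-formula mass = 119.10 g/mol
n = 241 / 119.10 = 2.02 ≈ 2
Molecular formula = (C6H3N2O)2 = C12H6N4O2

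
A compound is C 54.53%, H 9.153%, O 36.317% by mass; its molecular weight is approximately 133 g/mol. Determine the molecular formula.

Assume 100 g: 54.53 g C, 9.153 g H, 36.317 g O.
C: 54.53 g ÷ 12.01 g/mol = 4.54 mol
H: 9.153 g ÷ 1.008 g/mol = 9.08 mol
O: 36.317 g ÷ 16.00 g/mol = 2.27 mol
Ratios (÷ 2.27): C 2.000, H 4.000, O 1.000
Ratio ≈ 2:4:1, so the empirical formula is C2H4O
Empirical-formula mass = 44.05 g/mol
n = 133 / 44.05 = 3.02 ≈ 3
Molecular formula = (C2H4O)×3 = C6H12O3

C6H12O3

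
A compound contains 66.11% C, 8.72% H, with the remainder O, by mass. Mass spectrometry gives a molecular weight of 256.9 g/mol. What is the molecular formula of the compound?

C14H22O4

Assume 100 g: 66.11 g C, 8.72 g H, 25.17 g O.
n(C) = 66.11/12.01 = 5.505, n(H) = 8.72/1.008 = 8.651, n(O) = 25.17/16.00 = 1.573
Smallest is O at 1.573 mol; normalising gives C 3.499, H 5.499, O 1.000
×2: C 7.00, H 11.00, O 2.00 → C7H11O2
Empirical-formula mass = 127.16 g/mol
n = 256.9 / 127.16 = 2.02 ≈ 2
Molecular formula = (C7H11O2)×2 = C14H22O4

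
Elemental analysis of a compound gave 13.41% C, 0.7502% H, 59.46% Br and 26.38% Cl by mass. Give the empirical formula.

Assume 100 g: 13.41 g C, 0.7502 g H, 59.46 g Br, 26.38 g Cl.
n(C) = 13.41/12.01 = 1.117, n(H) = 0.7502/1.008 = 0.7442, n(Br) = 59.46/79.90 = 0.7442, n(Cl) = 26.38/35.45 = 0.7441
Divide by the smallest (0.7441 mol Cl): C 1.500, H 1.000, Br 1.000, Cl 1.000
Multiply by 2: C 3.00, H 2.00, Br 2.00, Cl 2.00 → C3H2Br2Cl2

C3H2Br2Cl2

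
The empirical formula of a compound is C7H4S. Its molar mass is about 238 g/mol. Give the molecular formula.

C14H8S2

Empirical-formula mass = 120.17 g/mol
n = 238 / 120.17 = 1.98 ≈ 2
Molecular formula = (C7H4S)2 = C14H8S2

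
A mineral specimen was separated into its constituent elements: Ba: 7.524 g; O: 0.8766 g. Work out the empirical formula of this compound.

BaO

Moles — Ba: 7.524 / 137.33 = 0.05479 mol; O: 0.8766 / 16.00 = 0.05479 mol
Ratios (÷ 0.05479): Ba 1.000, O 1.000
Ratio ≈ 1:1, so the empirical formula is BaO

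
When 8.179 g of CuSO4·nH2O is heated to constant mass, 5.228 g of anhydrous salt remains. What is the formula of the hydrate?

CuSO4·5H2O

Mass of water lost = 8.179 − 5.228 = 2.951 g → 2.951 / 18.02 = 0.1638 mol H2O
Molar mass of CuSO4 = 159.62 g/mol → mol CuSO4 = 5.228 / 159.62 = 0.03275
n = 0.1638 / 0.03275 = 5.00 ≈ 5 → CuSO4·5H2O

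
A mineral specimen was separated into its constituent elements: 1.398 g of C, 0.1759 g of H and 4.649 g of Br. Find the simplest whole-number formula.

C2H3Br

C: 1.398 g ÷ 12.01 g/mol = 0.1164 mol
H: 0.1759 g ÷ 1.008 g/mol = 0.1745 mol
Br: 4.649 g ÷ 79.90 g/mol = 0.05819 mol
Ratios (÷ 0.05819): C 2.001, H 2.999, Br 1.000
≈ 2:3:1 → C2H3Br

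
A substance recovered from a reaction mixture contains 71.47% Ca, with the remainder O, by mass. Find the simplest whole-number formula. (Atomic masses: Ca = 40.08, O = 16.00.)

CaO

Assume 100 g: 71.47 g Ca, 28.53 g O.
Ca: 71.47 g ÷ 40.08 g/mol = 1.783 mol
O: 28.53 g ÷ 16.00 g/mol = 1.783 mol
Smallest is O at 1.783 mol; normalising gives Ca 1.000, O 1.000
≈ 1:1 → CaO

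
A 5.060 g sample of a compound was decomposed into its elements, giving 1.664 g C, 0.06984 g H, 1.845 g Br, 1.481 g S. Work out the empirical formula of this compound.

C6H3BrS2

C: 1.664 g ÷ 12.01 g/mol = 0.1386 mol
H: 0.06984 g ÷ 1.008 g/mol = 0.06929 mol
Br: 1.845 g ÷ 79.90 g/mol = 0.02309 mol
S: 1.481 g ÷ 32.07 g/mol = 0.04618 mol
Ratios (÷ 0.02309): C 6.000, H 3.001, Br 1.000, S 2.000
Ratio ≈ 6:3:1:2, so the empirical formula is C6H3BrS2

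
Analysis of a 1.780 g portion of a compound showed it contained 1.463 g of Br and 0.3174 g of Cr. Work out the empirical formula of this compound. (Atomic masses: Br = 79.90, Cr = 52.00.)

Moles — Br: 1.463 / 79.90 = 0.01831 mol; Cr: 0.3174 / 52.00 = 0.006104 mol
Smallest is Cr at 0.006104 mol; normalising gives Br 3.000, Cr 1.000
Ratio ≈ 3:1, so the empirical formula is Br3Cr

Br3Cr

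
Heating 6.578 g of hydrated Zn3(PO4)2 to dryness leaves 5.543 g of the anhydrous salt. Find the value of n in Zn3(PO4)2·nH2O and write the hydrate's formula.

Mass of water lost = 6.578 − 5.543 = 1.035 g → 1.035 / 18.02 = 0.05744 mol H2O
Molar mass of Zn3(PO4)2 = 386.08 g/mol → mol Zn3(PO4)2 = 5.543 / 386.08 = 0.01436
n = 0.05744 / 0.01436 = 4.00 ≈ 4 → Zn3(PO4)2·4H2O

Zn3(PO4)2·4H2O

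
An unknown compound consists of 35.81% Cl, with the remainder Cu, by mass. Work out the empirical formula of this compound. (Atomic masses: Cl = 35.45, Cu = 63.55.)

ClCu

Assume 100 g: 35.81 g Cl, 64.19 g Cu.
n(Cl) = 35.81/35.45 = 1.01, n(Cu) = 64.19/63.55 = 1.01
Smallest is Cu at 1.01 mol; normalising gives Cl 1.000, Cu 1.000
→ ClCu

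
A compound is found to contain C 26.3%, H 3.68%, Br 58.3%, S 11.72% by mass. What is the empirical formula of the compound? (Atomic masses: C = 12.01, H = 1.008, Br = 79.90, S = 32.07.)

C6H10Br2S

Assume 100 g: 26.3 g C, 3.68 g H, 58.3 g Br, 11.72 g S.
n(C) = 26.3/12.01 = 2.19, n(H) = 3.68/1.008 = 3.651, n(Br) = 58.3/79.90 = 0.7297, n(S) = 11.72/32.07 = 0.3655
Divide by the smallest (0.3655 mol S): C 5.992, H 9.990, Br 1.997, S 1.000
→ C6H10Br2S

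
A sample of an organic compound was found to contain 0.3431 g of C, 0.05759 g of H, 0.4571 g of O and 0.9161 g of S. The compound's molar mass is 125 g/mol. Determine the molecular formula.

n(C) = 0.3431/12.01 = 0.02857, n(H) = 0.05759/1.008 = 0.05713, n(O) = 0.4571/16.00 = 0.02857, n(S) = 0.9161/32.07 = 0.02857
Ratios (÷ 0.02857): C 1.000, H 2.000, O 1.000, S 1.000
Ratio ≈ 1:2:1:1, so the empirical formula is CH2OS
Empirical-formula mass = 62.10 g/mol
n = 125 / 62.10 = 2.01 ≈ 2
Molecular formula = (CH2OS)×2 = C2H4O2S2

C2H4O2S2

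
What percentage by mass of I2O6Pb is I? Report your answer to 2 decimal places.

Molar mass = 2(126.90) + 6(16.00) + 1(207.2) = 557.000 g/mol
Mass of I per mole = 2 × 126.90 = 253.800 g
% I = 253.800 / 557.000 × 100 = 45.57%

45.57%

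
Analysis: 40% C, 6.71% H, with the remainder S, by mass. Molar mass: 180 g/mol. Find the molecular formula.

Assume 100 g: 40 g C, 6.71 g H, 53.29 g S.
Moles — C: 40 / 12.01 = 3.331 mol; H: 6.71 / 1.008 = 6.657 mol; S: 53.29 / 32.07 = 1.662 mol
Divide by the smallest (1.662 mol S): C 2.004, H 4.006, S 1.000
→ C2H4S
Empirical-formula mass = 60.12 g/mol
n = 180 / 60.12 = 2.99 ≈ 3
Molecular formula = (C2H4S)×3 = C6H12S3

C6H12S3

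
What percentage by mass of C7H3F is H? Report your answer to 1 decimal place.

Molar mass = 7(12.01) + 3(1.008) + 1(19.00) = 106.094 g/mol
Mass of H per mole = 3 × 1.008 = 3.024 g
% H = 3.024 / 106.094 × 100 = 2.9%

2.9%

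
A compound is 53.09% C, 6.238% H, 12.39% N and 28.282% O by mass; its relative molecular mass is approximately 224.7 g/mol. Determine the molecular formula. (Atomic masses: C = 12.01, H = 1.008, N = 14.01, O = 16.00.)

Assume 100 g: 53.09 g C, 6.238 g H, 12.39 g N, 28.282 g O.
Moles — C: 53.09 / 12.01 = 4.42 mol; H: 6.238 / 1.008 = 6.188 mol; N: 12.39 / 14.01 = 0.8844 mol; O: 28.282 / 16.00 = 1.768 mol
Ratios (÷ 0.8844): C 4.998, H 6.998, N 1.000, O 1.999
Ratio ≈ 5:7:1:2, so the empirical formula is C5H7NO2
Empirical-formula mass = 113.12 g/mol
n = 224.7 / 113.12 = 1.99 ≈ 2
Molecular formula = (C5H7NO2)×2 = C10H14N2O4

C10H14N2O4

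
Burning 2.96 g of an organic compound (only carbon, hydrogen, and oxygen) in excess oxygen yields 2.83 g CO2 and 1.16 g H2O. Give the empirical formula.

CH2O2

mol C = 2.83 / 44.01 = 0.06430; mass C = 0.06430 × 12.01 = 0.7723 g
mol H = 2 × (1.16 / 18.02) = 0.1287; mass H = 0.1287 × 1.008 = 0.1298 g
mass O = 2.96 − (0.9021) = 2.058 g → mol O = 0.1286
Ratios (÷ 0.0643): C 1.000, H 2.002, O 2.000
Ratio ≈ 1:2:2, so the empirical formula is CH2O2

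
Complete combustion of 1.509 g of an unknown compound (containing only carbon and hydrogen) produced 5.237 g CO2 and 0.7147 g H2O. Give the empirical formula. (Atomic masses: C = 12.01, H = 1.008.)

C3H2

mol C = 5.237 / 44.01 = 0.1190; mass C = 0.1190 × 12.01 = 1.429 g
mol H = 2 × (0.7147 / 18.02) = 0.07932; mass H = 0.07932 × 1.008 = 0.07996 g
Divide by the smallest (0.07932 mol H): C 1.500, H 1.000
Multiply by 2: C 3.00, H 2.00 → C3H2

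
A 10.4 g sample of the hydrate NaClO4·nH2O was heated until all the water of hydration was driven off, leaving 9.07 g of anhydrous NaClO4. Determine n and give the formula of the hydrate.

Mass of water lost = 10.4 − 9.07 = 1.33 g → 1.33 / 18.02 = 0.07381 mol H2O
Molar mass of NaClO4 = 122.44 g/mol → mol NaClO4 = 9.07 / 122.44 = 0.07408
n = 0.07381 / 0.07408 = 1.00 ≈ 1 → NaClO4·H2O

NaClO4·H2O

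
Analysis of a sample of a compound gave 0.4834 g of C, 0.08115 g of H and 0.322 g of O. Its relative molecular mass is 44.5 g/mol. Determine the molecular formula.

Moles — C: 0.4834 / 12.01 = 0.04025 mol; H: 0.08115 / 1.008 = 0.08051 mol; O: 0.322 / 16.00 = 0.02013 mol
Divide by the smallest (0.02013 mol O): C 2.000, H 4.000, O 1.000
→ C2H4O
Empirical-formula mass = 44.05 g/mol
n = 44.5 / 44.05 = 1.01 ≈ 1
Molecular formula = empirical formula = C2H4O

C2H4O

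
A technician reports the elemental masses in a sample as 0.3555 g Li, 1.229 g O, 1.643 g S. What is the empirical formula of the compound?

Li2O3S2

Moles — Li: 0.3555 / 6.94 = 0.05122 mol; O: 1.229 / 16.00 = 0.07681 mol; S: 1.643 / 32.07 = 0.05123 mol
Smallest is Li at 0.05122 mol; normalising gives Li 1.000, O 1.500, S 1.000
×2: Li 2.00, O 3.00, S 2.00 → Li2O3S2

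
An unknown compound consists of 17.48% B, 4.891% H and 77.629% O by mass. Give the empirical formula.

BH3O3

Assume 100 g: 17.48 g B, 4.891 g H, 77.629 g O.
B: 17.48 g ÷ 10.81 g/mol = 1.617 mol
H: 4.891 g ÷ 1.008 g/mol = 4.852 mol
O: 77.629 g ÷ 16.00 g/mol = 4.852 mol
Divide by the smallest (1.617 mol B): B 1.000, H 3.001, O 3.000
→ BH3O3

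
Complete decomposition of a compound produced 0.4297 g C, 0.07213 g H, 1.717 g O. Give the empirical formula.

Moles — C: 0.4297 / 12.01 = 0.03578 mol; H: 0.07213 / 1.008 = 0.07156 mol; O: 1.717 / 16.00 = 0.1073 mol
Divide by the smallest (0.03578 mol C): C 1.000, H 2.000, O 2.999
Ratio ≈ 1:2:3, so the empirical formula is CH2O3

CH2O3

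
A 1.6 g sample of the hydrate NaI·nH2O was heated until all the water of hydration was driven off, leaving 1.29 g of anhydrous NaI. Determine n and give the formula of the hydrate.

NaI·2H2O

Mass of water lost = 1.6 − 1.29 = 0.31 g → 0.31 / 18.02 = 0.0172 mol H2O
Molar mass of NaI = 149.89 g/mol → mol NaI = 1.29 / 149.89 = 0.008606
n = 0.0172 / 0.008606 = 2.00 ≈ 2 → NaI·2H2O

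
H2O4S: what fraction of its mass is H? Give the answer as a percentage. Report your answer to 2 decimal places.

Molar mass = 2(1.008) + 4(16.00) + 1(32.07) = 98.086 g/mol
Mass of H per mole = 2 × 1.008 = 2.016 g
% H = 2.016 / 98.086 × 100 = 2.06%

2.06%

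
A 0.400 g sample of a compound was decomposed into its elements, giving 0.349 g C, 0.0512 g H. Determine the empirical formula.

C4H7

Moles — C: 0.349 / 12.01 = 0.02906 mol; H: 0.0512 / 1.008 = 0.05079 mol
Divide by the smallest (0.02906 mol C): C 1.000, H 1.748
Multiply by 4: C 4.00, H 6.99 → C4H7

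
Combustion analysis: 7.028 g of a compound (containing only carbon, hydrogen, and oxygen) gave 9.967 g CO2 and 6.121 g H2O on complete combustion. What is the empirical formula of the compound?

CH3O

mol C = 9.967 / 44.01 = 0.2265; mass C = 0.2265 × 12.01 = 2.720 g
mol H = 2 × (6.121 / 18.02) = 0.6794; mass H = 0.6794 × 1.008 = 0.6848 g
mass O = 7.028 − (3.405) = 3.623 g → mol O = 0.2265
Ratios (÷ 0.2265): C 1.000, H 3.000, O 1.000
Ratio ≈ 1:3:1, so the empirical formula is CH3O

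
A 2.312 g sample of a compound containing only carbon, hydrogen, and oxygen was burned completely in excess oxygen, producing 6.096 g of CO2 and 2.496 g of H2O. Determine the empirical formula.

mol C = 6.096 / 44.01 = 0.1385; mass C = 0.1385 × 12.01 = 1.664 g
mol H = 2 × (2.496 / 18.02) = 0.2770; mass H = 0.2770 × 1.008 = 0.2792 g
mass O = 2.312 − (1.943) = 0.3692 g → mol O = 0.02308
Ratios (÷ 0.02308): C 6.003, H 12.005, O 1.000
Ratio ≈ 6:12:1, so the empirical formula is C6H12O

C6H12O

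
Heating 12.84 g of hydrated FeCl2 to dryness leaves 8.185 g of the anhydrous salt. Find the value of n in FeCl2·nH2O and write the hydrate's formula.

Mass of water lost = 12.84 − 8.185 = 4.655 g → 4.655 / 18.02 = 0.2583 mol H2O
Molar mass of FeCl2 = 126.75 g/mol → mol FeCl2 = 8.185 / 126.75 = 0.06458
n = 0.2583 / 0.06458 = 4.00 ≈ 4 → FeCl2·4H2O

FeCl2·4H2O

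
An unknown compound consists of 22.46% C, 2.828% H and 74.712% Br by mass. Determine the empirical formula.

Assume 100 g: 22.46 g C, 2.828 g H, 74.712 g Br.
Moles — C: 22.46 / 12.01 = 1.87 mol; H: 2.828 / 1.008 = 2.806 mol; Br: 74.712 / 79.90 = 0.9351 mol
Divide by the smallest (0.9351 mol Br): C 2.000, H 3.000, Br 1.000
Ratio ≈ 2:3:1, so the empirical formula is C2H3Br

C2H3Br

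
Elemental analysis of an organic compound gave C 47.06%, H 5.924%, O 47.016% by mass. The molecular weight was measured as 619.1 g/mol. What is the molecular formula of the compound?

Assume 100 g: 47.06 g C, 5.924 g H, 47.016 g O.
n(C) = 47.06/12.01 = 3.918, n(H) = 5.924/1.008 = 5.877, n(O) = 47.016/16.00 = 2.938
Ratios (÷ 2.938): C 1.333, H 2.000, O 1.000
×3: C 4.00, H 6.00, O 3.00 → C4H6O3
Empirical-formula mass = 102.09 g/mol
n = 619.1 / 102.09 = 6.06 ≈ 6
Molecular formula = (C4H6O3)×6 = C24H36O18

C24H36O18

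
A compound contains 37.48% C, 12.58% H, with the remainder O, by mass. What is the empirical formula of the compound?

Assume 100 g: 37.48 g C, 12.58 g H, 49.94 g O.
Moles — C: 37.48 / 12.01 = 3.121 mol; H: 12.58 / 1.008 = 12.48 mol; O: 49.94 / 16.00 = 3.121 mol
Smallest is C at 3.121 mol; normalising gives C 1.000, H 3.999, O 1.000
Ratio ≈ 1:4:1, so the empirical formula is CH4O

CH4O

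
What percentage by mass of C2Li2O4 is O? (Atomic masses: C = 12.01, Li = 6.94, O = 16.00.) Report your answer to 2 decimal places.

62.81%

Molar mass = 2(12.01) + 2(6.94) + 4(16.00) = 101.900 g/mol
Mass of O per mole = 4 × 16.00 = 64.000 g
% O = 64.000 / 101.900 × 100 = 62.81%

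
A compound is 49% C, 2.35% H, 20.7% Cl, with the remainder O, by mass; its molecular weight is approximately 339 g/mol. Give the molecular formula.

Assume 100 g: 49 g C, 2.35 g H, 20.7 g Cl, 27.95 g O.
Moles — C: 49 / 12.01 = 4.08 mol; H: 2.35 / 1.008 = 2.331 mol; Cl: 20.7 / 35.45 = 0.5839 mol; O: 27.95 / 16.00 = 1.747 mol
Ratios (÷ 0.5839): C 6.987, H 3.993, Cl 1.000, O 2.992
→ C7H4ClO3
Empirical-formula mass = 171.55 g/mol
n = 339 / 171.55 = 1.98 ≈ 2
Molecular formula = (C7H4ClO3)×2 = C14H8Cl2O6

C14H8Cl2O6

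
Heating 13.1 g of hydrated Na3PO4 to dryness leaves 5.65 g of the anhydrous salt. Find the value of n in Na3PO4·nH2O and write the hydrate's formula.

Na3PO4·12H2O

Mass of water lost = 13.1 − 5.65 = 7.45 g → 7.45 / 18.02 = 0.4134 mol H2O
Molar mass of Na3PO4 = 163.94 g/mol → mol Na3PO4 = 5.65 / 163.94 = 0.03446
n = 0.4134 / 0.03446 = 12.00 ≈ 12 → Na3PO4·12H2O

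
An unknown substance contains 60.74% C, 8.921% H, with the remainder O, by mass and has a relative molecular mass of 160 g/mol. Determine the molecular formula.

Assume 100 g: 60.74 g C, 8.921 g H, 30.339 g O.
C: 60.74 g ÷ 12.01 g/mol = 5.057 mol
H: 8.921 g ÷ 1.008 g/mol = 8.85 mol
O: 30.339 g ÷ 16.00 g/mol = 1.896 mol
Ratios (÷ 1.896): C 2.667, H 4.667, O 1.000
Scaling by 3: C 8.00, H 14.00, O 3.00 → C8H14O3
Empirical-formula mass = 158.19 g/mol
n = 160 / 158.19 = 1.01 ≈ 1
Molecular formula = empirical formula = C8H14O3

C8H14O3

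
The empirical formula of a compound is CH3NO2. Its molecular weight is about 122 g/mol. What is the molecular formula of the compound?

Empirical-formula mass = 61.04 g/mol
n = 122 / 61.04 = 2.00 ≈ 2
Molecular formula = (CH3NO2)2 = C2H6N2O4

C2H6N2O4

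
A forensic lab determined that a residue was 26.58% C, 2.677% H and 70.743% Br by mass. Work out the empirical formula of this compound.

C5H6Br2

Assume 100 g: 26.58 g C, 2.677 g H, 70.743 g Br.
C: 26.58 g ÷ 12.01 g/mol = 2.213 mol
H: 2.677 g ÷ 1.008 g/mol = 2.656 mol
Br: 70.743 g ÷ 79.90 g/mol = 0.8854 mol
Smallest is Br at 0.8854 mol; normalising gives C 2.500, H 3.000, Br 1.000
Scaling by 2: C 5.00, H 6.00, Br 2.00 → C5H6Br2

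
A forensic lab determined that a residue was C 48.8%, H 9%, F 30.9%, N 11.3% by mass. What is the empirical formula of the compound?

Assume 100 g: 48.8 g C, 9 g H, 30.9 g F, 11.3 g N.
Moles — C: 48.8 / 12.01 = 4.063 mol; H: 9 / 1.008 = 8.929 mol; F: 30.9 / 19.00 = 1.626 mol; N: 11.3 / 14.01 = 0.8066 mol
Ratios (÷ 0.8066): C 5.038, H 11.070, F 2.016, N 1.000
Ratio ≈ 5:11:2:1, so the empirical formula is C5H11F2N

C5H11F2N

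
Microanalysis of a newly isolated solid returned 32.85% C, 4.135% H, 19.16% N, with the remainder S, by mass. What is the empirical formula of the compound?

C2H3NS

Assume 100 g: 32.85 g C, 4.135 g H, 19.16 g N, 43.855 g S.
Moles — C: 32.85 / 12.01 = 2.735 mol; H: 4.135 / 1.008 = 4.102 mol; N: 19.16 / 14.01 = 1.368 mol; S: 43.855 / 32.07 = 1.367 mol
Divide by the smallest (1.367 mol S): C 2.000, H 3.000, N 1.000, S 1.000
Ratio ≈ 2:3:1:1, so the empirical formula is C2H3NS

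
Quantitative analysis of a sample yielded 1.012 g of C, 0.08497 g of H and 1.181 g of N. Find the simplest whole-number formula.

CHN

n(C) = 1.012/12.01 = 0.08426, n(H) = 0.08497/1.008 = 0.0843, n(N) = 1.181/14.01 = 0.0843
Smallest is C at 0.08426 mol; normalising gives C 1.000, H 1.000, N 1.000
Ratio ≈ 1:1:1, so the empirical formula is CHN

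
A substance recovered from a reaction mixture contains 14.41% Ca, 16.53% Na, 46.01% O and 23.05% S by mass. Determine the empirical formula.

CaNa2O8S2

Assume 100 g: 14.41 g Ca, 16.53 g Na, 46.01 g O, 23.05 g S.
Moles — Ca: 14.41 / 40.08 = 0.3595 mol; Na: 16.53 / 22.99 = 0.719 mol; O: 46.01 / 16.00 = 2.876 mol; S: 23.05 / 32.07 = 0.7187 mol
Smallest is Ca at 0.3595 mol; normalising gives Ca 1.000, Na 2.000, O 7.998, S 1.999
≈ 1:2:8:2 → CaNa2O8S2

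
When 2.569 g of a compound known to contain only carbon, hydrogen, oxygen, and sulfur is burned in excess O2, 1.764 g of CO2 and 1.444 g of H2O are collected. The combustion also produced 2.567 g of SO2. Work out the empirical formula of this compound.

CH4OS

mol C = 1.764 / 44.01 = 0.04008; mass C = 0.04008 × 12.01 = 0.4814 g
mol H = 2 × (1.444 / 18.02) = 0.1603; mass H = 0.1603 × 1.008 = 0.1615 g
mol S = 2.567 / 64.07 = 0.04007; mass S = 1.285 g
mass O = 2.569 − (1.928) = 0.6412 g → mol O = 0.04007
Divide by the smallest (0.04007 mol S): C 1.000, H 4.000, O 1.000, S 1.000
→ CH4OS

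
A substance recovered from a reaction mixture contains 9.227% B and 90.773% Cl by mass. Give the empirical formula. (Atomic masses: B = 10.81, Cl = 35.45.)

BCl3

Assume 100 g: 9.227 g B, 90.773 g Cl.
n(B) = 9.227/10.81 = 0.8536, n(Cl) = 90.773/35.45 = 2.561
Ratios (÷ 0.8536): B 1.000, Cl 3.000
Ratio ≈ 1:3, so the empirical formula is BCl3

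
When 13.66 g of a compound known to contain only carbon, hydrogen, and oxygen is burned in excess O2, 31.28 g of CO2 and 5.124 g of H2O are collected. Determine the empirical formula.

C5H4O2

mol C = 31.28 / 44.01 = 0.7107; mass C = 0.7107 × 12.01 = 8.536 g
mol H = 2 × (5.124 / 18.02) = 0.5687; mass H = 0.5687 × 1.008 = 0.5733 g
mass O = 13.66 − (9.109) = 4.551 g → mol O = 0.2844
Smallest is O at 0.2844 mol; normalising gives C 2.499, H 2.000, O 1.000
Multiply by 2: C 5.00, H 4.00, O 2.00 → C5H4O2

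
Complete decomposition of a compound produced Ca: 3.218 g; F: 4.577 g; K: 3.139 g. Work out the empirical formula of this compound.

CaF3K

n(Ca) = 3.218/40.08 = 0.08029, n(F) = 4.577/19.00 = 0.2409, n(K) = 3.139/39.10 = 0.08028
Smallest is K at 0.08028 mol; normalising gives Ca 1.000, F 3.001, K 1.000
Ratio ≈ 1:3:1, so the empirical formula is CaF3K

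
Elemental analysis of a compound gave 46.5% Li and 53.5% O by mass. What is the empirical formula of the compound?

Li2O

Assume 100 g: 46.5 g Li, 53.5 g O.
Moles — Li: 46.5 / 6.94 = 6.7 mol; O: 53.5 / 16.00 = 3.344 mol
Ratios (÷ 3.344): Li 2.004, O 1.000
Ratio ≈ 2:1, so the empirical formula is Li2O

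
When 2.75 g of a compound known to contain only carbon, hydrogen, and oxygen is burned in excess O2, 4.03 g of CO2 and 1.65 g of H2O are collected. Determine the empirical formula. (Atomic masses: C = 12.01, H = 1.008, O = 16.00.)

CH2O

mol C = 4.03 / 44.01 = 0.09157; mass C = 0.09157 × 12.01 = 1.100 g
mol H = 2 × (1.65 / 18.02) = 0.1831; mass H = 0.1831 × 1.008 = 0.1846 g
mass O = 2.75 − (1.284) = 1.466 g → mol O = 0.09160
Ratios (÷ 0.09157): C 1.000, H 2.000, O 1.000
→ CH2O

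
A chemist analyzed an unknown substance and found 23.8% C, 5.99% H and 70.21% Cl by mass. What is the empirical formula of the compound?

Assume 100 g: 23.8 g C, 5.99 g H, 70.21 g Cl.
C: 23.8 g ÷ 12.01 g/mol = 1.982 mol
H: 5.99 g ÷ 1.008 g/mol = 5.942 mol
Cl: 70.21 g ÷ 35.45 g/mol = 1.981 mol
Divide by the smallest (1.981 mol Cl): C 1.001, H 3.000, Cl 1.000
→ CH3Cl

CH3Cl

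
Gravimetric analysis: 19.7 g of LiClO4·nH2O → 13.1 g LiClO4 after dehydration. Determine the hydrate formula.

Mass of water lost = 19.7 − 13.1 = 6.6 g → 6.6 / 18.02 = 0.3663 mol H2O
Molar mass of LiClO4 = 106.39 g/mol → mol LiClO4 = 13.1 / 106.39 = 0.1231
n = 0.3663 / 0.1231 = 2.97 ≈ 3 → LiClO4·3H2O

LiClO4·3H2O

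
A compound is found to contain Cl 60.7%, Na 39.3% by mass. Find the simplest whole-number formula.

ClNa

Assume 100 g: 60.7 g Cl, 39.3 g Na.
Moles — Cl: 60.7 / 35.45 = 1.712 mol; Na: 39.3 / 22.99 = 1.709 mol
Divide by the smallest (1.709 mol Na): Cl 1.002, Na 1.000
→ ClNa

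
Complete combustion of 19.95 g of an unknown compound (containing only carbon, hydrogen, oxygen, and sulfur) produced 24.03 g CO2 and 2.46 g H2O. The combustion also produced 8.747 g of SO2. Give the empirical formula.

mol C = 24.03 / 44.01 = 0.5460; mass C = 0.5460 × 12.01 = 6.558 g
mol H = 2 × (2.46 / 18.02) = 0.2730; mass H = 0.2730 × 1.008 = 0.2752 g
mol S = 8.747 / 64.07 = 0.1365; mass S = 4.378 g
mass O = 19.95 − (11.21) = 8.739 g → mol O = 0.5462
Smallest is S at 0.1365 mol; normalising gives C 3.999, H 2.000, O 4.001, S 1.000
≈ 4:2:4:1 → C4H2O4S

C4H2O4S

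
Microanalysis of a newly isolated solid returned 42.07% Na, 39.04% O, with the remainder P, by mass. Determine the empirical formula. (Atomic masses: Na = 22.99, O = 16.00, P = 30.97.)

Na3O4P

Assume 100 g: 42.07 g Na, 39.04 g O, 18.89 g P.
Na: 42.07 g ÷ 22.99 g/mol = 1.83 mol
O: 39.04 g ÷ 16.00 g/mol = 2.44 mol
P: 18.89 g ÷ 30.97 g/mol = 0.6099 mol
Divide by the smallest (0.6099 mol P): Na 3.000, O 4.000, P 1.000
Ratio ≈ 3:4:1, so the empirical formula is Na3O4P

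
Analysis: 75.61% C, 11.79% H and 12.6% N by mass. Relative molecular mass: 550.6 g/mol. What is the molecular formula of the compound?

C35H65N5

Assume 100 g: 75.61 g C, 11.79 g H, 12.6 g N.
C: 75.61 g ÷ 12.01 g/mol = 6.296 mol
H: 11.79 g ÷ 1.008 g/mol = 11.7 mol
N: 12.6 g ÷ 14.01 g/mol = 0.8994 mol
Smallest is N at 0.8994 mol; normalising gives C 7.000, H 13.005, N 1.000
≈ 7:13:1 → C7H13N
Empirical-formula mass = 111.18 g/mol
n = 550.6 / 111.18 = 4.95 ≈ 5
Molecular formula = (C7H13N)×5 = C35H65N5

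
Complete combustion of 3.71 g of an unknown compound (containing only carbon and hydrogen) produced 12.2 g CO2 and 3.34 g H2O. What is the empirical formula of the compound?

mol C = 12.2 / 44.01 = 0.2772; mass C = 0.2772 × 12.01 = 3.329 g
mol H = 2 × (3.34 / 18.02) = 0.3707; mass H = 0.3707 × 1.008 = 0.3737 g
Ratios (÷ 0.2772): C 1.000, H 1.337
Multiply by 3: C 3.00, H 4.01 → C3H4

C3H4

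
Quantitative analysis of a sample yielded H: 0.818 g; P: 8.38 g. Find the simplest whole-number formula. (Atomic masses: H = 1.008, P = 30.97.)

Moles — H: 0.818 / 1.008 = 0.8115 mol; P: 8.38 / 30.97 = 0.2706 mol
Smallest is P at 0.2706 mol; normalising gives H 2.999, P 1.000
→ H3P

H3P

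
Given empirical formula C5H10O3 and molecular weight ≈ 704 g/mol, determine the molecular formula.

Empirical-formula mass = 118.13 g/mol
n = 704 / 118.13 = 5.96 ≈ 6
Molecular formula = (C5H10O3)6 = C30H60O18

C30H60O18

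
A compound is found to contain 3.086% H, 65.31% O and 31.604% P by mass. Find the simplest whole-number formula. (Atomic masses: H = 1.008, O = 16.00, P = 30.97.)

H3O4P

Assume 100 g: 3.086 g H, 65.31 g O, 31.604 g P.
n(H) = 3.086/1.008 = 3.062, n(O) = 65.31/16.00 = 4.082, n(P) = 31.604/30.97 = 1.02
Smallest is P at 1.02 mol; normalising gives H 3.000, O 4.000, P 1.000
Ratio ≈ 3:4:1, so the empirical formula is H3O4P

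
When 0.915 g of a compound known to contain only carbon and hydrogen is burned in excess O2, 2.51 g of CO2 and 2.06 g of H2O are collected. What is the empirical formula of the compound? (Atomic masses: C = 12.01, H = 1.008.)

CH4

mol C = 2.51 / 44.01 = 0.05703; mass C = 0.05703 × 12.01 = 0.6850 g
mol H = 2 × (2.06 / 18.02) = 0.2286; mass H = 0.2286 × 1.008 = 0.2305 g
Ratios (÷ 0.05703): C 1.000, H 4.009
Ratio ≈ 1:4, so the empirical formula is CH4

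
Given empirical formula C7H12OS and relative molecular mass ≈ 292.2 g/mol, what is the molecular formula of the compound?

Empirical-formula mass = 144.24 g/mol
n = 292.2 / 144.24 = 2.03 ≈ 2
Molecular formula = (C7H12OS)2 = C14H24O2S2

C14H24O2S2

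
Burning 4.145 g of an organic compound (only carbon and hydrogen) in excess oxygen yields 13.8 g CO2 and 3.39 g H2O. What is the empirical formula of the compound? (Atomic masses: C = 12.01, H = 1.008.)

mol C = 13.8 / 44.01 = 0.3136; mass C = 0.3136 × 12.01 = 3.766 g
mol H = 2 × (3.39 / 18.02) = 0.3762; mass H = 0.3762 × 1.008 = 0.3793 g
Ratios (÷ 0.3136): C 1.000, H 1.200
Scaling by 5: C 5.00, H 6.00 → C5H6

C5H6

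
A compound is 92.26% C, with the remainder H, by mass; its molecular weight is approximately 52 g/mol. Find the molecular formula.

C4H4

Assume 100 g: 92.26 g C, 7.74 g H.
n(C) = 92.26/12.01 = 7.682, n(H) = 7.74/1.008 = 7.679
Smallest is H at 7.679 mol; normalising gives C 1.000, H 1.000
→ CH
Empirical-formula mass = 13.02 g/mol
n = 52 / 13.02 = 3.99 ≈ 4
Molecular formula = (CH)×4 = C4H4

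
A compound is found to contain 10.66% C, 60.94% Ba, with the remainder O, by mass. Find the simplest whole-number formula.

C2BaO4

Assume 100 g: 10.66 g C, 60.94 g Ba, 28.4 g O.
n(C) = 10.66/12.01 = 0.8876, n(Ba) = 60.94/137.33 = 0.4437, n(O) = 28.4/16.00 = 1.775
Ratios (÷ 0.4437): C 2.000, Ba 1.000, O 4.000
Ratio ≈ 2:1:4, so the empirical formula is C2BaO4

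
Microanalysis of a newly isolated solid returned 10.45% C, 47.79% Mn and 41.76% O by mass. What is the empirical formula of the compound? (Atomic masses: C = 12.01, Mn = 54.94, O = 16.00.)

CMnO3

Assume 100 g: 10.45 g C, 47.79 g Mn, 41.76 g O.
C: 10.45 g ÷ 12.01 g/mol = 0.8701 mol
Mn: 47.79 g ÷ 54.94 g/mol = 0.8699 mol
O: 41.76 g ÷ 16.00 g/mol = 2.61 mol
Divide by the smallest (0.8699 mol Mn): C 1.000, Mn 1.000, O 3.000
Ratio ≈ 1:1:3, so the empirical formula is CMnO3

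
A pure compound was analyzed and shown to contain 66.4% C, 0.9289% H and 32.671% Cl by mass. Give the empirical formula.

C6HCl

Assume 100 g: 66.4 g C, 0.9289 g H, 32.671 g Cl.
n(C) = 66.4/12.01 = 5.529, n(H) = 0.9289/1.008 = 0.9215, n(Cl) = 32.671/35.45 = 0.9216
Ratios (÷ 0.9215): C 6.000, H 1.000, Cl 1.000
Ratio ≈ 6:1:1, so the empirical formula is C6HCl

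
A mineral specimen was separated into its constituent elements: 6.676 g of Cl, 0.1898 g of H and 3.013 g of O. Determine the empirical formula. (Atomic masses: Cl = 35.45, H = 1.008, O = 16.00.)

ClHO

Cl: 6.676 g ÷ 35.45 g/mol = 0.1883 mol
H: 0.1898 g ÷ 1.008 g/mol = 0.1883 mol
O: 3.013 g ÷ 16.00 g/mol = 0.1883 mol
Divide by the smallest (0.1883 mol H): Cl 1.000, H 1.000, O 1.000
Ratio ≈ 1:1:1, so the empirical formula is ClHO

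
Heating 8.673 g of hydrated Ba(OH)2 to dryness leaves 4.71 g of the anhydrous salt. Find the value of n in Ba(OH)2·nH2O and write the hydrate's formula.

Mass of water lost = 8.673 − 4.71 = 3.963 g → 3.963 / 18.02 = 0.2199 mol H2O
Molar mass of Ba(OH)2 = 171.35 g/mol → mol Ba(OH)2 = 4.71 / 171.35 = 0.02749
n = 0.2199 / 0.02749 = 8.00 ≈ 8 → Ba(OH)2·8H2O

Ba(OH)2·8H2O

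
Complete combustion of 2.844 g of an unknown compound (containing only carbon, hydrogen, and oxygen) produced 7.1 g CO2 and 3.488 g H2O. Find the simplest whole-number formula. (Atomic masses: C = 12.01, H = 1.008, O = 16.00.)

C5H12O

mol C = 7.1 / 44.01 = 0.1613; mass C = 0.1613 × 12.01 = 1.938 g
mol H = 2 × (3.488 / 18.02) = 0.3871; mass H = 0.3871 × 1.008 = 0.3902 g
mass O = 2.844 − (2.328) = 0.5162 g → mol O = 0.03227
Divide by the smallest (0.03227 mol O): C 5.000, H 11.998, O 1.000
Ratio ≈ 5:12:1, so the empirical formula is C5H12O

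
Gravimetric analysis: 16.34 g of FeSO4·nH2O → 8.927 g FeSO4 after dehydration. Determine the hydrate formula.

FeSO4·7H2O

Mass of water lost = 16.34 − 8.927 = 7.413 g → 7.413 / 18.02 = 0.4114 mol H2O
Molar mass of FeSO4 = 151.92 g/mol → mol FeSO4 = 8.927 / 151.92 = 0.05876
n = 0.4114 / 0.05876 = 7.00 ≈ 7 → FeSO4·7H2O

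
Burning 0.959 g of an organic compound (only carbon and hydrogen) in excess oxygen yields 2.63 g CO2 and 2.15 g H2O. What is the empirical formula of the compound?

CH4

mol C = 2.63 / 44.01 = 0.05976; mass C = 0.05976 × 12.01 = 0.7177 g
mol H = 2 × (2.15 / 18.02) = 0.2386; mass H = 0.2386 × 1.008 = 0.2405 g
Divide by the smallest (0.05976 mol C): C 1.000, H 3.993
→ CH4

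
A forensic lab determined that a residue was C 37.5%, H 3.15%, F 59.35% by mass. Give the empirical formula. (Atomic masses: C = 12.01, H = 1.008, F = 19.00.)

Assume 100 g: 37.5 g C, 3.15 g H, 59.35 g F.
Moles — C: 37.5 / 12.01 = 3.122 mol; H: 3.15 / 1.008 = 3.125 mol; F: 59.35 / 19.00 = 3.124 mol
Ratios (÷ 3.122): C 1.000, H 1.001, F 1.000
Ratio ≈ 1:1:1, so the empirical formula is CHF

CHF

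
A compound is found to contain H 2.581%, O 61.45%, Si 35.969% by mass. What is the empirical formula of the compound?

Assume 100 g: 2.581 g H, 61.45 g O, 35.969 g Si.
Moles — H: 2.581 / 1.008 = 2.561 mol; O: 61.45 / 16.00 = 3.841 mol; Si: 35.969 / 28.09 = 1.28 mol
Smallest is Si at 1.28 mol; normalising gives H 2.000, O 2.999, Si 1.000
Ratio ≈ 2:3:1, so the empirical formula is H2O3Si

H2O3Si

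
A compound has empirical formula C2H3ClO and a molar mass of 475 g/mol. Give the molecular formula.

Empirical-formula mass = 78.49 g/mol
n = 475 / 78.49 = 6.05 ≈ 6
Molecular formula = (C2H3ClO)6 = C12H18Cl6O6

C12H18Cl6O6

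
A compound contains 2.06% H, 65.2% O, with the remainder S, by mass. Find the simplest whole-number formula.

H2O4S

Assume 100 g: 2.06 g H, 65.2 g O, 32.74 g S.
Moles — H: 2.06 / 1.008 = 2.044 mol; O: 65.2 / 16.00 = 4.075 mol; S: 32.74 / 32.07 = 1.021 mol
Divide by the smallest (1.021 mol S): H 2.002, O 3.992, S 1.000
→ H2O4S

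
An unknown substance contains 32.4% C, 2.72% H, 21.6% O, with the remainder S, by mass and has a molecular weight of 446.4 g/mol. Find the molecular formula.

C12H12O6S6

Assume 100 g: 32.4 g C, 2.72 g H, 21.6 g O, 43.28 g S.
Moles — C: 32.4 / 12.01 = 2.698 mol; H: 2.72 / 1.008 = 2.698 mol; O: 21.6 / 16.00 = 1.35 mol; S: 43.28 / 32.07 = 1.35 mol
Divide by the smallest (1.35 mol S): C 1.999, H 1.999, O 1.000, S 1.000
→ C2H2OS
Empirical-formula mass = 74.11 g/mol
n = 446.4 / 74.11 = 6.02 ≈ 6
Molecular formula = (C2H2OS)×6 = C12H12O6S6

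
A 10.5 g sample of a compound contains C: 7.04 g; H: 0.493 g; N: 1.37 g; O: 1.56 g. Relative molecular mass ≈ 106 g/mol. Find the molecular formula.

C6H5NO

n(C) = 7.04/12.01 = 0.5862, n(H) = 0.493/1.008 = 0.4891, n(N) = 1.37/14.01 = 0.09779, n(O) = 1.56/16.00 = 0.0975
Divide by the smallest (0.0975 mol O): C 6.012, H 5.016, N 1.003, O 1.000
Ratio ≈ 6:5:1:1, so the empirical formula is C6H5NO
Empirical-formula mass = 107.11 g/mol
n = 106 / 107.11 = 0.99 ≈ 1
Molecular formula = empirical formula = C6H5NO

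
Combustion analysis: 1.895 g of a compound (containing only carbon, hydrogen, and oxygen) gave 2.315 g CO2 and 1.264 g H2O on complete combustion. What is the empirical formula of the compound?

C3H8O4

mol C = 2.315 / 44.01 = 0.05260; mass C = 0.05260 × 12.01 = 0.6317 g
mol H = 2 × (1.264 / 18.02) = 0.1403; mass H = 0.1403 × 1.008 = 0.1414 g
mass O = 1.895 − (0.7732) = 1.122 g → mol O = 0.07012
Divide by the smallest (0.0526 mol C): C 1.000, H 2.667, O 1.333
Multiply by 3: C 3.00, H 8.00, O 4.00 → C3H8O4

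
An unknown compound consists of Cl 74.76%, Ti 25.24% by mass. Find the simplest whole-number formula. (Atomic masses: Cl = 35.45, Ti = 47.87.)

Cl4Ti

Assume 100 g: 74.76 g Cl, 25.24 g Ti.
Moles — Cl: 74.76 / 35.45 = 2.109 mol; Ti: 25.24 / 47.87 = 0.5273 mol
Smallest is Ti at 0.5273 mol; normalising gives Cl 4.000, Ti 1.000
≈ 4:1 → Cl4Ti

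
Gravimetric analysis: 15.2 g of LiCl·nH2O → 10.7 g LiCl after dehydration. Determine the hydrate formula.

Mass of water lost = 15.2 − 10.7 = 4.5 g → 4.5 / 18.02 = 0.2497 mol H2O
Molar mass of LiCl = 42.39 g/mol → mol LiCl = 10.7 / 42.39 = 0.2524
n = 0.2497 / 0.2524 = 0.99 ≈ 1 → LiCl·H2O

LiCl·H2O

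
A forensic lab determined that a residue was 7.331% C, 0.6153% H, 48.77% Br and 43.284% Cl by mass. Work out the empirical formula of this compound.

Assume 100 g: 7.331 g C, 0.6153 g H, 48.77 g Br, 43.284 g Cl.
n(C) = 7.331/12.01 = 0.6104, n(H) = 0.6153/1.008 = 0.6104, n(Br) = 48.77/79.90 = 0.6104, n(Cl) = 43.284/35.45 = 1.221
Smallest is Br at 0.6104 mol; normalising gives C 1.000, H 1.000, Br 1.000, Cl 2.000
≈ 1:1:1:2 → CHBrCl2

CHBrCl2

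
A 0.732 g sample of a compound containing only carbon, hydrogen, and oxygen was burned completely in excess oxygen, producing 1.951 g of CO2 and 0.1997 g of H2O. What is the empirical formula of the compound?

C4H2O

mol C = 1.951 / 44.01 = 0.04433; mass C = 0.04433 × 12.01 = 0.5324 g
mol H = 2 × (0.1997 / 18.02) = 0.02216; mass H = 0.02216 × 1.008 = 0.02234 g
mass O = 0.732 − (0.5548) = 0.1772 g → mol O = 0.01108
Divide by the smallest (0.01108 mol O): C 4.002, H 2.001, O 1.000
≈ 4:2:1 → C4H2O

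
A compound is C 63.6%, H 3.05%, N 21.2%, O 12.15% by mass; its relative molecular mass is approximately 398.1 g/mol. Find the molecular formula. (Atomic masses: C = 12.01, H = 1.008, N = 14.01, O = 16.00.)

C21H12N6O3

Assume 100 g: 63.6 g C, 3.05 g H, 21.2 g N, 12.15 g O.
n(C) = 63.6/12.01 = 5.296, n(H) = 3.05/1.008 = 3.026, n(N) = 21.2/14.01 = 1.513, n(O) = 12.15/16.00 = 0.7594
Smallest is O at 0.7594 mol; normalising gives C 6.974, H 3.985, N 1.993, O 1.000
Ratio ≈ 7:4:2:1, so the empirical formula is C7H4N2O
Empirical-formula mass = 132.12 g/mol
n = 398.1 / 132.12 = 3.01 ≈ 3
Molecular formula = (C7H4N2O)×3 = C21H12N6O3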